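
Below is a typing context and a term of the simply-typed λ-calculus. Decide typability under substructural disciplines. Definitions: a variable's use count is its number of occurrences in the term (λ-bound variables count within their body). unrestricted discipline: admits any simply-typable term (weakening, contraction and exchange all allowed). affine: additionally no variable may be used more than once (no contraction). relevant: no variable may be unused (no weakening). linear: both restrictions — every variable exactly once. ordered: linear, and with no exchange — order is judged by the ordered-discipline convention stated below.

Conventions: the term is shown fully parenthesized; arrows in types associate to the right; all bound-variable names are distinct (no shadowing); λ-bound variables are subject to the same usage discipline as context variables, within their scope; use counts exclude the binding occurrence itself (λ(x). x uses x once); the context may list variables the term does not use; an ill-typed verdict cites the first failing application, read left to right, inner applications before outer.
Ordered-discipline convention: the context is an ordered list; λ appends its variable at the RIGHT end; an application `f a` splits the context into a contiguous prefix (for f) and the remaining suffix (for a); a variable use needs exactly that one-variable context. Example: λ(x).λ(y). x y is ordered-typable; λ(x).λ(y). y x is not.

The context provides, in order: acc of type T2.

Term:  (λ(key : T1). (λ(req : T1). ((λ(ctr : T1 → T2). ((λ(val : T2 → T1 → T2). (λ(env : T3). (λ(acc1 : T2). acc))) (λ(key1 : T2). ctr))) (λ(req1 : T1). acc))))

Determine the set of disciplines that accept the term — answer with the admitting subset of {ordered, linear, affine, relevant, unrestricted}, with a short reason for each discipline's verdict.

admitted in: unrestricted
usage: acc: 2×; key (bound): 0×; req (bound): 0×; ctr (bound): 1×; val (bound): 0×; env (bound): 0×; acc1 (bound): 0×; key1 (bound): 0×; req1 (bound): 0×
order of uses: acc, ctr, acc
typing: well-typed at T1 → T1 → T3 → T2 → T2
ordered: ✗ — uses contraction: acc ×2; needs weakening: key, req, val, env, acc1, key1, req1 unused
linear: ✗ — uses contraction: acc ×2; needs weakening: key, req, val, env, acc1, key1, req1 unused
affine: ✗ — uses contraction: acc ×2
relevant: ✗ — needs weakening: key, req, val, env, acc1, key1, req1 unused
unrestricted: ✓ — typability at T1 → T1 → T3 → T2 → T2 is all that's needed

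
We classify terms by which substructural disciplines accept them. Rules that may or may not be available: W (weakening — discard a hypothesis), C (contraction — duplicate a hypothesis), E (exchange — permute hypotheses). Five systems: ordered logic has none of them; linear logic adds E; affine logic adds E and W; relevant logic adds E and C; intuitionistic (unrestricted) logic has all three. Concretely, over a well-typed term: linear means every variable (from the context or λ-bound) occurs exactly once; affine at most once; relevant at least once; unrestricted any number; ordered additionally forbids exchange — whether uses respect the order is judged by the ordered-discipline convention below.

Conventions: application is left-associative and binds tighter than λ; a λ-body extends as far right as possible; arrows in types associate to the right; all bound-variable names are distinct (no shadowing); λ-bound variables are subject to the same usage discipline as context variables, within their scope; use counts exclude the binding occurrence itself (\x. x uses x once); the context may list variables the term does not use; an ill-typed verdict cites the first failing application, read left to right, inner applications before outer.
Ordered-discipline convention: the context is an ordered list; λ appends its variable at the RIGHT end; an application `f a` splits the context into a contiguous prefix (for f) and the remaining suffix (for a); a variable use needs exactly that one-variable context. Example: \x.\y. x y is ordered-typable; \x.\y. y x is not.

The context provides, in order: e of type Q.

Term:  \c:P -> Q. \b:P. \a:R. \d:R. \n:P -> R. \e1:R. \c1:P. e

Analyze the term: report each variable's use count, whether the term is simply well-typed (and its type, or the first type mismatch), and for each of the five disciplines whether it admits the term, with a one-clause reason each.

counts: e: 1×, c [bound]: 0×, b [bound]: 0×, a [bound]: 0×, d [bound]: 0×, n [bound]: 0×, e1 [bound]: 0×, c1 [bound]: 0×
uses in reading order: e
typing: ✓ — (P -> Q) -> P -> R -> R -> (P -> R) -> R -> P -> Q
ordered: ✗ — c, b, a, d, n, e1, c1 left unused
linear: ✗ — c, b, a, d, n, e1, c1 left unused
affine: ✓ — none of e, c, b, a, d, n, e1, c1 used more than once
relevant: ✗ — c, b, a, d, n, e1, c1 left unused
unrestricted: ✓ — type-checks ((P -> Q) -> P -> R -> R -> (P -> R) -> R -> P -> Q) and nothing is barred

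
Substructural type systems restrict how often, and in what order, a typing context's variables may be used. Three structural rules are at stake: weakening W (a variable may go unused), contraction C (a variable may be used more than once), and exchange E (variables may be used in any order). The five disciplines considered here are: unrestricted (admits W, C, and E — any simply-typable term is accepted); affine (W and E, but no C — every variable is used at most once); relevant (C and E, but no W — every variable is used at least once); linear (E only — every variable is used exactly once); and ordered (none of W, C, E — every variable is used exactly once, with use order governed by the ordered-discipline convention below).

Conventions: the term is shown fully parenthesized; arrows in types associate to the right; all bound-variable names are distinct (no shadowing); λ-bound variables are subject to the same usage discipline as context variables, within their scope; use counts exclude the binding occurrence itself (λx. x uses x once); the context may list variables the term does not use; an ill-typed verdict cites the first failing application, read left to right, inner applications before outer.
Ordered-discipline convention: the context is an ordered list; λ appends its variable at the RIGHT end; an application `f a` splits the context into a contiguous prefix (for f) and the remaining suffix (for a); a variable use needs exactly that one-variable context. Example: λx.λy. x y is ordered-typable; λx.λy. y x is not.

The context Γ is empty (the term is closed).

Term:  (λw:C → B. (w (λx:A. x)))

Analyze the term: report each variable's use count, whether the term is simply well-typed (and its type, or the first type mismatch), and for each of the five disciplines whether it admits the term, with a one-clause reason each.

use counts: w (λ-bound): 1×, x (λ-bound): 1×
use order (left to right): w, x
typing: ill-typed: argument of type A → A where C is required
ordered: ✗, a type mismatch blocks all five
linear: ✗, the type mismatch rejects it
affine: ✗, not simply typable
relevant: ✗, fails simple typing
unrestricted: ✗, a type mismatch blocks all five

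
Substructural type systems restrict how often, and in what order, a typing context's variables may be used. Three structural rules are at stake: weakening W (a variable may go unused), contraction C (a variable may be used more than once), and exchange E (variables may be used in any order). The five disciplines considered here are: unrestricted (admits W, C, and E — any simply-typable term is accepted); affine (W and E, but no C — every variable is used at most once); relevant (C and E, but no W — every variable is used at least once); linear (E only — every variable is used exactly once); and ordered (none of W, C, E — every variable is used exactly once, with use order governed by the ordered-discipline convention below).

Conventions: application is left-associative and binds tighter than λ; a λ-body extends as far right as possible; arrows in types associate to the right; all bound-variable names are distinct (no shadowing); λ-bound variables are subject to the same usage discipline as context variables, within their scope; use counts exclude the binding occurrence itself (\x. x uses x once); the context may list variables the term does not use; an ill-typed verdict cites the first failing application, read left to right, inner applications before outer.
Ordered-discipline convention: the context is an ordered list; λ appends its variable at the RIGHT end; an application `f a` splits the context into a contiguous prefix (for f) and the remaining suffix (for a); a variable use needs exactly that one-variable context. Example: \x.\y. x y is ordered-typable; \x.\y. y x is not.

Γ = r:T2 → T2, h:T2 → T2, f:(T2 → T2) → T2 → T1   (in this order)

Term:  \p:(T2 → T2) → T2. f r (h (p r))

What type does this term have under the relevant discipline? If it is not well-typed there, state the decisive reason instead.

term : ((T2 → T2) → T2) → T1
use counts: r: 2×, h: 1×, f: 1×, p (bound): 1×
use order (left to right): f, r, h, p, r
typing: well-typed at ((T2 → T2) → T2) → T1
summary: ordered ✗, linear ✗, affine ✗, relevant ✓, unrestricted ✓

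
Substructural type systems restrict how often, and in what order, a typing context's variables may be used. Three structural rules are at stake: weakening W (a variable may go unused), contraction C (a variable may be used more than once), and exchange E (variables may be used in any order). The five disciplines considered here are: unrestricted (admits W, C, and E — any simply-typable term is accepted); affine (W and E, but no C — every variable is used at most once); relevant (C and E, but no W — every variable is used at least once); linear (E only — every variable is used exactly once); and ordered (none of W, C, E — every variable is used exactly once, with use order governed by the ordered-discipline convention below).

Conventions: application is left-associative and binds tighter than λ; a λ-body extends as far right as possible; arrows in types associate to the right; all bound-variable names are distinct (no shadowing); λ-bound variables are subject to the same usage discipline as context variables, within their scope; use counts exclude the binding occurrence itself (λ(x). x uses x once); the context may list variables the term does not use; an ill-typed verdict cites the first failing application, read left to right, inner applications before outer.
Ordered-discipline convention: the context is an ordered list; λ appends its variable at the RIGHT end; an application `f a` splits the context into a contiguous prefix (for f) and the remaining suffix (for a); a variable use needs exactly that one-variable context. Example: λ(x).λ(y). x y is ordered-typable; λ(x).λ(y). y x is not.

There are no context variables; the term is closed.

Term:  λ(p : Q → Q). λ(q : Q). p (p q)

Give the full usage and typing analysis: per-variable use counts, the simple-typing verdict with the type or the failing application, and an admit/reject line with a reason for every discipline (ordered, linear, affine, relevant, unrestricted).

counts: p (λ-bound): 2; q (λ-bound): 1
uses in reading order: p, p, q
typing: well-typed at (Q → Q) → Q → Q
ordered: ✗, repeated use of p ×2
linear: ✗, repeated use of p ×2
affine: ✗, repeated use of p ×2
relevant: ✓, none of p, q goes unused
unrestricted: ✓, typability at (Q → Q) → Q → Q is all that's needed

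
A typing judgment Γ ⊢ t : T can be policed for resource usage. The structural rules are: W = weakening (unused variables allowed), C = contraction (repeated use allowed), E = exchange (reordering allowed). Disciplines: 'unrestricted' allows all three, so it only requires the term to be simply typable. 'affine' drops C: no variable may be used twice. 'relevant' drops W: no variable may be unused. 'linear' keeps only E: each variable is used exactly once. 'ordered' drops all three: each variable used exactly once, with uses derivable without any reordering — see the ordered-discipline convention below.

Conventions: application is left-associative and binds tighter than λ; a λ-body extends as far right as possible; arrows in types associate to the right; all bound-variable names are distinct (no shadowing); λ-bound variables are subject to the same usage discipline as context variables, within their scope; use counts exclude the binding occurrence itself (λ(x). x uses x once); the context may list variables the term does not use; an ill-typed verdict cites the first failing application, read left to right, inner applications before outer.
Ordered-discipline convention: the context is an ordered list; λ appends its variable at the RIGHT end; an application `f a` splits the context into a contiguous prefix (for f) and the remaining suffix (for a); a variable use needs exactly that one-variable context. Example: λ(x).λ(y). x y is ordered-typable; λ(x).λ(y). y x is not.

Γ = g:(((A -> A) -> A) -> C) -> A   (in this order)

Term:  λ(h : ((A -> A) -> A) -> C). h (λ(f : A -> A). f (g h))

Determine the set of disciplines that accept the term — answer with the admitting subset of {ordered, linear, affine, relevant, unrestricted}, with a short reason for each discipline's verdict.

admitted by: relevant, unrestricted
variable uses: g: 1×, h [bound]: 2×, f [bound]: 1×
use order (left to right): h, f, g, h
typing: ✓ — (((A -> A) -> A) -> C) -> C
ordered ✗ (needs contraction — h ×2)
linear ✗ (needs contraction — h ×2)
affine ✗ (needs contraction — h ×2)
relevant ✓ (at least one use each (g, h, f))
unrestricted ✓ (simply typable at (((A -> A) -> A) -> C) -> C; W, C, E all held)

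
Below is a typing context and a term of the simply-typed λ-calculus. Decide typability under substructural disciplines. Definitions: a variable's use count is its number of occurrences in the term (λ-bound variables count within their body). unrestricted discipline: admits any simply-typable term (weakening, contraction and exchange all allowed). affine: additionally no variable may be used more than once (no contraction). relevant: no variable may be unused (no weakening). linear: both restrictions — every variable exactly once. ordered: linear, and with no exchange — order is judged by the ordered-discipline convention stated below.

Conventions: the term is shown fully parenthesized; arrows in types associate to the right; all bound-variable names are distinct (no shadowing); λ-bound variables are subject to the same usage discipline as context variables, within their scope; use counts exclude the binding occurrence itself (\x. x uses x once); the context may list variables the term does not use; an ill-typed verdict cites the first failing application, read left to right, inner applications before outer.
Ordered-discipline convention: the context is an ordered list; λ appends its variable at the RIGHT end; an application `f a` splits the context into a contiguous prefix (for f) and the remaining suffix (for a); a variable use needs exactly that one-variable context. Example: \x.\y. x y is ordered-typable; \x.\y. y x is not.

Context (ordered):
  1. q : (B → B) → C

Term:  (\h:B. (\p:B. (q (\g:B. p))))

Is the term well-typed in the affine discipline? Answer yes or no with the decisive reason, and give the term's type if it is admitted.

yes — q, h, p, g: no repeats, contraction unneeded; term : B → B → C
counts: q: 1×, h (λ-bound): 0×, p (λ-bound): 1×, g (λ-bound): 0×
left-to-right use order: q, p
typing: well-typed at B → B → C
summary: ordered ✗, linear ✗, affine ✓, relevant ✗, unrestricted ✓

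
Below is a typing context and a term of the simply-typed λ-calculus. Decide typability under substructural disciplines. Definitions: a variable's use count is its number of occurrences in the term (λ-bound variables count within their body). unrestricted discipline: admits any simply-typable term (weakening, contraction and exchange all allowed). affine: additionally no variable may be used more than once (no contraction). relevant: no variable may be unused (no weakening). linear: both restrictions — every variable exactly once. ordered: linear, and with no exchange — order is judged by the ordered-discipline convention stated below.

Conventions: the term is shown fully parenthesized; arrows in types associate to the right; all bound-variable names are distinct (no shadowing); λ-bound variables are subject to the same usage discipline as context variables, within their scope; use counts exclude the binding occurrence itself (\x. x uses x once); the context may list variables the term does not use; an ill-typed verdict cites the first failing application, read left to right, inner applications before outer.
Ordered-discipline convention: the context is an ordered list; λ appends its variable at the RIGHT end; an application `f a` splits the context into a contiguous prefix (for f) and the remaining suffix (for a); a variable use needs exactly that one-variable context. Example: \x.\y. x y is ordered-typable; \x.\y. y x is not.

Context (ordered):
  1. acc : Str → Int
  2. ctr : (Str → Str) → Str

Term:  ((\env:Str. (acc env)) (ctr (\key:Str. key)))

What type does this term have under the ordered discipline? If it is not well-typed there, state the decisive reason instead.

term : Int
variable uses: acc: 1; ctr: 1; env [bound]: 1; key [bound]: 1
order of uses: acc, env, ctr, key
typing: the term checks, with type Int
all disciplines: ordered ✓ | linear ✓ | affine ✓ | relevant ✓ | unrestricted ✓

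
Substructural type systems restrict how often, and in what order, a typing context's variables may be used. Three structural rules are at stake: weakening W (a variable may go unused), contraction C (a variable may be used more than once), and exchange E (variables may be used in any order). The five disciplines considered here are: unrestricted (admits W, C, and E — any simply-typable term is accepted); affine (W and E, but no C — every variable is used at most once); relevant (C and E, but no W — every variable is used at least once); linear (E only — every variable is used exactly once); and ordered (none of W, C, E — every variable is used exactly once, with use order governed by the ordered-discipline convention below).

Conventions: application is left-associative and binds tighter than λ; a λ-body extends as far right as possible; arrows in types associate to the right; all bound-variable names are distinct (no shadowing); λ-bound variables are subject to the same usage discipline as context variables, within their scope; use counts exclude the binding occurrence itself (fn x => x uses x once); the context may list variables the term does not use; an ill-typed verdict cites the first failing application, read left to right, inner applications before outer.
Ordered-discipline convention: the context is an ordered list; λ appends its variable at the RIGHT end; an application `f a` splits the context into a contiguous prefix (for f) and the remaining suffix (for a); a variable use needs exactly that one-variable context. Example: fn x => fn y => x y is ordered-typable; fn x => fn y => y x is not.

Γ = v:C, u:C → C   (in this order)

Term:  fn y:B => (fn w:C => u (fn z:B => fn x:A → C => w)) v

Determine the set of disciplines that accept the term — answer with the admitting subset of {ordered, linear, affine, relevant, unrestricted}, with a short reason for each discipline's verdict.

admitted in: none
variable uses: v: 1×; u: 1×; y (λ-bound): 0×; w (λ-bound): 1×; z (λ-bound): 0×; x (λ-bound): 0×
order of uses: u, w, v
typing: ill-typed: argument of type B → (A → C) → C where C is required
ordered: ✗, a type mismatch blocks all five
linear: ✗, the type mismatch rejects it
affine: ✗, not simply typable
relevant: ✗, fails simple typing
unrestricted: ✗, a type mismatch blocks all five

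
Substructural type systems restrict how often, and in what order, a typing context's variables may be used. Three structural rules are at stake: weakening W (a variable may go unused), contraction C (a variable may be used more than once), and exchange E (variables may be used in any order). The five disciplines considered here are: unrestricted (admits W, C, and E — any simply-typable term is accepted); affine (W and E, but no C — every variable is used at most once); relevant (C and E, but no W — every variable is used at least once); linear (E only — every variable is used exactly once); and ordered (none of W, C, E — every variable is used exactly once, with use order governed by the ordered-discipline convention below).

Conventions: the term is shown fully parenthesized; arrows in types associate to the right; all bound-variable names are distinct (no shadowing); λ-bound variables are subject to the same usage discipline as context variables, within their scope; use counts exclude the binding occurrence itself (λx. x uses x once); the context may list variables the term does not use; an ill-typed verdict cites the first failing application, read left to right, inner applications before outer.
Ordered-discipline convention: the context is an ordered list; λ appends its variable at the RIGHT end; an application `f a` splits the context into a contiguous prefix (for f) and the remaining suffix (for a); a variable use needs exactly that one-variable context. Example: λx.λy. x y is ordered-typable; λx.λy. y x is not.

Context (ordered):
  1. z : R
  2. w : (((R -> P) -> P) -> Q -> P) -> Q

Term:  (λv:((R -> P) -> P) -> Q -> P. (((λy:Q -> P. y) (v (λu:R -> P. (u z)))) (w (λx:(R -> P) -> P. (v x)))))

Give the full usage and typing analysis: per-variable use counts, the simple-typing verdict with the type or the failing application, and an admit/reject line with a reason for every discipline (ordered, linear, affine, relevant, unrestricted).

variable uses: z: 1, w: 1, v [bound]: 2, y [bound]: 1, u [bound]: 1, x [bound]: 1
left-to-right use order: y, v, u, z, w, v, x
typing: well-typed — term : (((R -> P) -> P) -> Q -> P) -> P
ordered ✗ (repeated use of v ×2)
linear ✗ (repeated use of v ×2)
affine ✗ (repeated use of v ×2)
relevant ✓ (at least one use each (z, w, v, y, u, x))
unrestricted ✓ (simply typable at (((R -> P) -> P) -> Q -> P) -> P; W, C, E all held)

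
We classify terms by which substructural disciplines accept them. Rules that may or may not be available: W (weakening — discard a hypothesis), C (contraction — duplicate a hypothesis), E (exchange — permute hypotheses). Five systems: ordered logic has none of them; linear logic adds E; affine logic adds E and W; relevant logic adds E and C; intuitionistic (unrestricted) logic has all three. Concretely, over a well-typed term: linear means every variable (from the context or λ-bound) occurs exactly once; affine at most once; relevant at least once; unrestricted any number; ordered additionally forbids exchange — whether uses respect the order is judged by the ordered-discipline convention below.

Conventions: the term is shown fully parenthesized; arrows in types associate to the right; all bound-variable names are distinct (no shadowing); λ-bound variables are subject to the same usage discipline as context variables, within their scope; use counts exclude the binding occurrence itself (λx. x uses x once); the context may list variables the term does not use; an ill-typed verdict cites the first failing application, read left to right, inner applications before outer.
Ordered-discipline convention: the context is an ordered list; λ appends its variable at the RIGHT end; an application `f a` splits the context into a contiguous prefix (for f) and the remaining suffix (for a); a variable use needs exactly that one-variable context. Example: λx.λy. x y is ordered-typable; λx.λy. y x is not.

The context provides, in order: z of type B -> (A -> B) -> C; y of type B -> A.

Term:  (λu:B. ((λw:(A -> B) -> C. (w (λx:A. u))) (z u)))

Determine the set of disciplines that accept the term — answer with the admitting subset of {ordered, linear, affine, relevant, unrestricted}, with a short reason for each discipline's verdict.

admitted by: unrestricted
use counts: z ×1; y ×0; u (λ-bound) ×2; w (λ-bound) ×1; x (λ-bound) ×0
uses in reading order: w, u, z, u
typing: well-typed at B -> C
ordered: ✗ — repeated use of u ×2; y, x never used (weakening)
linear: ✗ — repeated use of u ×2; y, x never used (weakening)
affine: ✗ — repeated use of u ×2
relevant: ✗ — y, x never used (weakening)
unrestricted: ✓ — type-checks (B -> C) and nothing is barred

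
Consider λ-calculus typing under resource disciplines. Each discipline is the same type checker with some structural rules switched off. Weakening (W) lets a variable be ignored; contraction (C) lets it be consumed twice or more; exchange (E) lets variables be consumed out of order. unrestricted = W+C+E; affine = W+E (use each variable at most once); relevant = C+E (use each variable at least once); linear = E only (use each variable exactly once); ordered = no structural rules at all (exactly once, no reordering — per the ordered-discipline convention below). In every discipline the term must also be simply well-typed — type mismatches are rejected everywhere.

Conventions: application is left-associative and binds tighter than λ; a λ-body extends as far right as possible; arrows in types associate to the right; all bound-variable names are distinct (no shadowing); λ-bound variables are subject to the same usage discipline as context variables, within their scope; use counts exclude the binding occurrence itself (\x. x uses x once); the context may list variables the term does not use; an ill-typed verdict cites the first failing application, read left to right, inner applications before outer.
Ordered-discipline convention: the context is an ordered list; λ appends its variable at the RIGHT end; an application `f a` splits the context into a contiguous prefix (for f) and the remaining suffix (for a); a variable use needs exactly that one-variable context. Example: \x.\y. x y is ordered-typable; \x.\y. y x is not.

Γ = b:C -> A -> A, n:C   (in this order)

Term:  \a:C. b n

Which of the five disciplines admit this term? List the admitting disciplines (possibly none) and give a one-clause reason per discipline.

admitted in: affine, unrestricted
counts: b ×1; n ×1; a (bound) ×0
left-to-right use order: b, n
typing: well-typed at C -> A -> A
ordered ✗ (a left unused)
linear ✗ (a left unused)
affine ✓ (b, n, a: no repeats, contraction unneeded)
relevant ✗ (a left unused)
unrestricted ✓ (typability at C -> A -> A is all that's needed)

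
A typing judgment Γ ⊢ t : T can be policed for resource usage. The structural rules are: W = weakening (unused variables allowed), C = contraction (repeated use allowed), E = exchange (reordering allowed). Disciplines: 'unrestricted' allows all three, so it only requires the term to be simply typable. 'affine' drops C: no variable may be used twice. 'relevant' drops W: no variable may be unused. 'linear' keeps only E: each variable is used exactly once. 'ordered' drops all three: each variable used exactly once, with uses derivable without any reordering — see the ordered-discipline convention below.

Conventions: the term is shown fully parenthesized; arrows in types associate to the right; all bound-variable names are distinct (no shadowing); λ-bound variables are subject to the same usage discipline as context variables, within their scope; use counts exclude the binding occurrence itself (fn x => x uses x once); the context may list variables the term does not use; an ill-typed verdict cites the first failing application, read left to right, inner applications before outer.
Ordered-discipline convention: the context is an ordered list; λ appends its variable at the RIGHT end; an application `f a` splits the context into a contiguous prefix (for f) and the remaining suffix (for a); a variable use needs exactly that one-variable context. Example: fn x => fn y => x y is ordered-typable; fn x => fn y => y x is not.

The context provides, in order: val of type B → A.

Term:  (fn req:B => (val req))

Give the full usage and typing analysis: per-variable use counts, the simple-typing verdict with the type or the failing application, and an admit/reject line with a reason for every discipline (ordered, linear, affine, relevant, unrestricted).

counts: val=1, req (bound)=1
use order (left to right): val, req
typing: well-typed — term : B → A
ordered: ✓, one use each (val, req); ordered split holds
linear: ✓, each of val, req used exactly once
affine: ✓, at most one use each (val, req)
relevant: ✓, none of val, req goes unused
unrestricted: ✓, well-typed at B → A; no restrictions here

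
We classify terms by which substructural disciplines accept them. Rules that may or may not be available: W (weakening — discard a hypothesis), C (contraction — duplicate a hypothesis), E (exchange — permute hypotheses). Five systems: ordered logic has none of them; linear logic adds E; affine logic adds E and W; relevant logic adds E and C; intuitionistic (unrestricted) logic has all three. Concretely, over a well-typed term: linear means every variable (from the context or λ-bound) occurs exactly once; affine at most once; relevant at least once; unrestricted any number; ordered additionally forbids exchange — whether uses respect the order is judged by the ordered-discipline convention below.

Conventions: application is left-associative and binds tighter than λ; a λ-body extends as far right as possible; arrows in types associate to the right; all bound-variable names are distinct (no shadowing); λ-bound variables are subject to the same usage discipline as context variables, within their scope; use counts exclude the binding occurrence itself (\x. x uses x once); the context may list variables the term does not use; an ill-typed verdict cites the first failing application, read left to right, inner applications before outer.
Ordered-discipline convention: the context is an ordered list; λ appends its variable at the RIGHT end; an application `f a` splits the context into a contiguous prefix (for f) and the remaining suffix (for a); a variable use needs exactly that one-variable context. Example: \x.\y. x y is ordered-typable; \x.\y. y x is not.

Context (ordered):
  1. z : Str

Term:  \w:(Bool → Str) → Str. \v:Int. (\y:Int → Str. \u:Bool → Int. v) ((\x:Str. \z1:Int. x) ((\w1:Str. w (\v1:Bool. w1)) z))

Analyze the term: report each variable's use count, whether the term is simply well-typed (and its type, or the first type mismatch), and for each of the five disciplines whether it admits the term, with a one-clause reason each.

variable uses: z: 1×, w [bound]: 1×, v [bound]: 1×, y [bound]: 0×, u [bound]: 0×, x [bound]: 1×, z1 [bound]: 0×, w1 [bound]: 1×, v1 [bound]: 0×
order of uses: v, x, w, w1, z
typing: well-typed at ((Bool → Str) → Str) → Int → (Bool → Int) → Int
ordered: ✗, y, u, z1, v1 left unused
linear: ✗, y, u, z1, v1 left unused
affine: ✓, none of z, w, v, y, u, x, z1, w1, v1 used more than once
relevant: ✗, y, u, z1, v1 left unused
unrestricted: ✓, type-checks (((Bool → Str) → Str) → Int → (Bool → Int) → Int) and nothing is barred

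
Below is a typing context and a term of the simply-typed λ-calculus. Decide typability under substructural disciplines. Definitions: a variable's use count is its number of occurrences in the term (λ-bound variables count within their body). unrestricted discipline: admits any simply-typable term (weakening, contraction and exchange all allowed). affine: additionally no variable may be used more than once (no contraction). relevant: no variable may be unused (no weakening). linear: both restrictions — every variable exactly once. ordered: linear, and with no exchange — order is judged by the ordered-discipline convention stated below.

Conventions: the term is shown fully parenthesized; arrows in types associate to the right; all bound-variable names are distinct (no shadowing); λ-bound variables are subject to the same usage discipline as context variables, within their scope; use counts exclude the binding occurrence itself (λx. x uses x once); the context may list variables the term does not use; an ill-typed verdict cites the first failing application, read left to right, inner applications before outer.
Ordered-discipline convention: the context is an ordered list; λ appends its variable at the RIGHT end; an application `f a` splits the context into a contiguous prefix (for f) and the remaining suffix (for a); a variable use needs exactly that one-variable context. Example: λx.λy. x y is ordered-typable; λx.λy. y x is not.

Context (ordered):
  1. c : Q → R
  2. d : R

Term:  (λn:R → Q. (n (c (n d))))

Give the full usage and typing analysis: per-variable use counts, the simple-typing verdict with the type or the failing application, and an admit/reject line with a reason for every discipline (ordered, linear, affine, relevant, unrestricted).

use counts: c=1, d=1, n [bound]=2
order of uses: n, c, n, d
typing: ✓ — (R → Q) → Q
ordered ✗ (n ×2 used more than once (contraction))
linear ✗ (n ×2 used more than once (contraction))
affine ✗ (n ×2 used more than once (contraction))
relevant ✓ (c, d, n: all used, weakening unneeded)
unrestricted ✓ (well-typed at (R → Q) → Q; no restrictions here)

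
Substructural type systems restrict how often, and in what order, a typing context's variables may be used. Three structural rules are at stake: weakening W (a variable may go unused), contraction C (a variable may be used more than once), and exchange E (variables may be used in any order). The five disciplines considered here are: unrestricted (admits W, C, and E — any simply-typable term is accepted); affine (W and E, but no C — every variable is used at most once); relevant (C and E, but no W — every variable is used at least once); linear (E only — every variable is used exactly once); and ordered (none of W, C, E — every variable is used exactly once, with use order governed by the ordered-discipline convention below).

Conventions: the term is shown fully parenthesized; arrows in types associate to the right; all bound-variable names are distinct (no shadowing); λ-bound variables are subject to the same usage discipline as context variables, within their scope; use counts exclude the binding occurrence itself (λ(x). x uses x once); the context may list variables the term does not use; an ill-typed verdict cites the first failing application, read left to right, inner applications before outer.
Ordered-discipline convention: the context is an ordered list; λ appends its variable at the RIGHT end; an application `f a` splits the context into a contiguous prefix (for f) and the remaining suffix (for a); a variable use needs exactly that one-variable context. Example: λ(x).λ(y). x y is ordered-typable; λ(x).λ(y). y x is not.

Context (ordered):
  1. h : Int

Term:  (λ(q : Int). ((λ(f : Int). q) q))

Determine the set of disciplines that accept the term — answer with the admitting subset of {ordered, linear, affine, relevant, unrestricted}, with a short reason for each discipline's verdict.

admitted in: unrestricted
usage: h=0; q [bound]=2; f [bound]=0
use order (left to right): q, q
typing: well-typed at Int -> Int
ordered ✗ (q ×2 used more than once (contraction); h, f never used (weakening))
linear ✗ (q ×2 used more than once (contraction); h, f never used (weakening))
affine ✗ (q ×2 used more than once (contraction))
relevant ✗ (h, f never used (weakening))
unrestricted ✓ (simply typable at Int -> Int; W, C, E all held)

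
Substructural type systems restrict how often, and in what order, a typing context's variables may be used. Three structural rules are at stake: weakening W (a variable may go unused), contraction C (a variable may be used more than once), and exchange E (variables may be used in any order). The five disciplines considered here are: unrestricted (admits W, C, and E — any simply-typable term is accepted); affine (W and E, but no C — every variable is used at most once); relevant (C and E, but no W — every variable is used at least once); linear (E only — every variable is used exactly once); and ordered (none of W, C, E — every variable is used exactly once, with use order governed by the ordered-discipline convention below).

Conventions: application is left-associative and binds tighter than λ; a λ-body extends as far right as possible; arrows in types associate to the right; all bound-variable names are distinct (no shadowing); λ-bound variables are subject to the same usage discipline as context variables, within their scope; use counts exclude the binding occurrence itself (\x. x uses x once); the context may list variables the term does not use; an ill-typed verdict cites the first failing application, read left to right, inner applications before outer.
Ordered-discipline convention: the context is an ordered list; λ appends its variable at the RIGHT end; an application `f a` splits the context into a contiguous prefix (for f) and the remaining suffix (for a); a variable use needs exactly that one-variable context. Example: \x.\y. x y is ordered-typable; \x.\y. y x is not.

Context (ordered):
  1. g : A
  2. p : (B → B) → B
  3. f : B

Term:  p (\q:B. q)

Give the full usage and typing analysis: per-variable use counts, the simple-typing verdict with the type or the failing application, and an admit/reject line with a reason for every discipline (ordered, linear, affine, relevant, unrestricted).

usage: g: 0×, p: 1×, f: 0×, q [bound]: 1×
use order (left to right): p, q
typing: the term checks, with type B
ordered ✗ (unused: g, f — weakening required)
linear ✗ (unused: g, f — weakening required)
affine ✓ (no duplicate uses among g, p, f, q)
relevant ✗ (unused: g, f — weakening required)
unrestricted ✓ (well-typed at B; no restrictions here)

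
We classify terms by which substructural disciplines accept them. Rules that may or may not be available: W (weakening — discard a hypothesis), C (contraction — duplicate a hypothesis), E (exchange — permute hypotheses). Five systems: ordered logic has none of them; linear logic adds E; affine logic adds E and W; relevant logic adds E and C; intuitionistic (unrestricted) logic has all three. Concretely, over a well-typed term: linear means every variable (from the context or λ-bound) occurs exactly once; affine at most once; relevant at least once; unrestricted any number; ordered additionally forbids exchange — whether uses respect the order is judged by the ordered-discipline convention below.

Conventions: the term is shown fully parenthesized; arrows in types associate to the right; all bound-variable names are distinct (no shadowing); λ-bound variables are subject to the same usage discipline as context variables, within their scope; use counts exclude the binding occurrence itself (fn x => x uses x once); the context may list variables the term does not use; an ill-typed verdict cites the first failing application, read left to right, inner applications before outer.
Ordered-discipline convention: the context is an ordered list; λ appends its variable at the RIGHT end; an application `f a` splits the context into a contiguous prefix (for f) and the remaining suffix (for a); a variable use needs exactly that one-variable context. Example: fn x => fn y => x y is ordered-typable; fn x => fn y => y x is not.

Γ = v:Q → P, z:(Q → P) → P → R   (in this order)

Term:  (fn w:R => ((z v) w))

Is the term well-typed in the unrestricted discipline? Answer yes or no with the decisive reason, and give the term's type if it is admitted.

no — the type mismatch rejects it
usage: v: 1; z: 1; w (λ-bound): 1
order of uses: z, v, w
typing: ill-typed: an argument R mismatches the expected P
all disciplines: ordered ✗ | linear ✗ | affine ✗ | relevant ✗ | unrestricted ✗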